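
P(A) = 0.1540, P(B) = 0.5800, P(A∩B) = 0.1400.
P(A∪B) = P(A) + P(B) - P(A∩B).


P(A∪B) = 0.1540 + 0.5800 - 0.1400
= 0.7340 - 0.1400
= 0.5940

P(A∪B) = 0.5940


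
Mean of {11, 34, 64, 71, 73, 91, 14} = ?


Sum = 11 + 34 + 64 + 71 + 73 + 91 + 14 = 358
n = 7
Mean = 358/7 = 51.1429

Mean = 51.1429


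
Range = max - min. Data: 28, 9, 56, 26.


Max = 56, Min = 9
Range = 56 - 9 = 47

Range = 47


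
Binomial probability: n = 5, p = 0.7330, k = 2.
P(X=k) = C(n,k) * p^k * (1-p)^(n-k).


C(5,2) = 10
p^2 = 0.537289
(1-p)^3 = 0.019034
P = 10 * 0.537289 * 0.019034 = 0.1023

P(X=2) = 0.1023


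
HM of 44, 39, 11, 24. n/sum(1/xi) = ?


Sum of reciprocals = 1/44 + 1/39 + 1/11 + 1/24 = 0.180944
HM = 4/0.180944 = 22.1063

HM = 22.1063


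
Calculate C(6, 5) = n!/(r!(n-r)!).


C(6,5) = 6!/(5! × 1!)
= 720/(120 × 1)
= 6

C(6,5) = 6


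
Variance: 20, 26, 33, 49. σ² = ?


Mean = 32.0000
Squared deviations: 144.0000, 36.0000, 1.0000, 289.0000
Sum = 470.0000
Variance = 470.0000/4 = 117.5000

Variance = 117.5000


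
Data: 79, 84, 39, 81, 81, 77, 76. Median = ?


Sorted: 39, 76, 77, 79, 81, 81, 84
n = 7 (odd)
Middle value = 79

Median = 79


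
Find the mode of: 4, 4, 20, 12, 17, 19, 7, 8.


Frequencies: 4:2, 7:1, 8:1, 12:1, 17:1, 19:1, 20:1
Max frequency = 2
Mode = 4

Mode = 4


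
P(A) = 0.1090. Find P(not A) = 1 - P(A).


P(not A) = 1 - 0.1090 = 0.8910

P(not A) = 0.8910


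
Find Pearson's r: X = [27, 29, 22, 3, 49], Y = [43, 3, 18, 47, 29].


Mean X = 26.0000, Mean Y = 28.0000
SD X = 14.724130, SD Y = 16.198765
Cov = -86.800000
r = -86.800000/(14.724130*16.198765) = -0.3639

r = -0.3639


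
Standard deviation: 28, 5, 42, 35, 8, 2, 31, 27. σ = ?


Mean = 22.2500
Variance = 199.4375
SD = sqrt(199.4375) = 14.1222

SD = 14.1222


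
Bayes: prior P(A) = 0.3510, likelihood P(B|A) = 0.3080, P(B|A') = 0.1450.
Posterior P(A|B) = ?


P(B) = P(B|A)*P(A) + P(B|A')*P(A')
= 0.3080*0.3510 + 0.1450*0.6490
= 0.108108 + 0.094105 = 0.202213
P(A|B) = 0.108108/0.202213 = 0.5346

P(A|B) = 0.5346


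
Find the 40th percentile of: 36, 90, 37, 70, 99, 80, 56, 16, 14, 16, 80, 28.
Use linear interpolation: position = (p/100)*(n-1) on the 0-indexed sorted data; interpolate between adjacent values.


Sorted: 14, 16, 16, 28, 36, 37, 56, 70, 80, 80, 90, 99
n = 12
Index = 40/100 * 11 = 4.4000
Lower = data[4] = 36, Upper = data[5] = 37
P40 = 36 + 0.4000*(1) = 36.4000

P40 = 36.4000


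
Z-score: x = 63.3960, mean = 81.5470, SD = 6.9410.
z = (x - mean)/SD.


z = (63.3960 - 81.5470)/6.9410
= -18.1510/6.9410
= -2.6150

z = -2.6150


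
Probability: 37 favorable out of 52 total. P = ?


P = 37/52 = 0.7115

P = 0.7115


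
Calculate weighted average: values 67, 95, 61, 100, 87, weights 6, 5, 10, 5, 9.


Numerator = 67*6 + 95*5 + 61*10 + 100*5 + 87*9 = 2770
Denominator = 6 + 5 + 10 + 5 + 9 = 35
WM = 2770/35 = 79.1429

WM = 79.1429


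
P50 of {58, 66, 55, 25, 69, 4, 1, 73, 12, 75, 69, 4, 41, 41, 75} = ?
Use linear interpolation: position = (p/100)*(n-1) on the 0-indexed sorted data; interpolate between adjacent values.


Sorted: 1, 4, 4, 12, 25, 41, 41, 55, 58, 66, 69, 69, 73, 75, 75
n = 15
Index = 50/100 * 14 = 7.0000
Lower = data[7] = 55, Upper = data[8] = 58
P50 = 55 + 0*(3) = 55.0000

P50 = 55.0000


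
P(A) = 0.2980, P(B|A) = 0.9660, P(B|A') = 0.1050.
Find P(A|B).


P(B) = P(B|A)*P(A) + P(B|A')*P(A')
= 0.9660*0.2980 + 0.1050*0.7020
= 0.287868 + 0.073710 = 0.361578
P(A|B) = 0.287868/0.361578 = 0.7961

P(A|B) = 0.7961


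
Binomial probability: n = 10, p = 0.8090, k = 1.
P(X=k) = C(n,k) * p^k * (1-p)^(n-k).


C(10,1) = 10
p^1 = 0.809000
(1-p)^9 = 3.382987e-07
P = 10 * 0.809000 * 3.382987e-07 = 2.7368e-06

P(X=1) = 2.7368e-06


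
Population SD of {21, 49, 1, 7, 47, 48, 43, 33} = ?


Mean = 31.1250
Variance = 324.1094
SD = sqrt(324.1094) = 18.0030

SD = 18.0030


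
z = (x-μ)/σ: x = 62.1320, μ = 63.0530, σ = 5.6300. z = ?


z = (62.1320 - 63.0530)/5.6300
= -0.9210/5.6300
= -0.1636

z = -0.1636


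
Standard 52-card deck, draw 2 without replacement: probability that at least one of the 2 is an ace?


P(at least one) = 1 - P(none)
P(none) = (48/52) × (47/51) = 0.850679
P(at least one) = 1 - 0.850679 = 0.1493

P = 0.1493


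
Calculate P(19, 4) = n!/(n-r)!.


P(19,4) = 19!/15!
= 121645100408832000/1307674368000
= 93024

P(19,4) = 93024


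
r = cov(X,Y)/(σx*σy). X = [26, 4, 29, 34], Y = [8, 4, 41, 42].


Mean X = 23.2500, Mean Y = 23.7500
SD X = 11.475517, SD Y = 17.809759
Cov = 158.062500
r = 158.062500/(11.475517*17.809759) = 0.7734

r = 0.7734


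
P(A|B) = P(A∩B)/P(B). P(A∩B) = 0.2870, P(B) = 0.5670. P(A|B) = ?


P(A|B) = 0.2870/0.5670 = 0.5062

P(A|B) = 0.5062


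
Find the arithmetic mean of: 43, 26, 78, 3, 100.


Sum = 43 + 26 + 78 + 3 + 100 = 250
n = 5
Mean = 250/5 = 50.0000

Mean = 50.0000


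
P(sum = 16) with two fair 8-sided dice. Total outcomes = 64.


Total outcomes = 8×8 = 64
Favorable (sum = 16): 1
P = 1/64 = 0.0156

P = 0.0156


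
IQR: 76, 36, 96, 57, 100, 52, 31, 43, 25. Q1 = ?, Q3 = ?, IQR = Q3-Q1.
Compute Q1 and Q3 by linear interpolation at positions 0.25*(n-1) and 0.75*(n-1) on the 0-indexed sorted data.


Sorted: 25, 31, 36, 43, 52, 57, 76, 96, 100
Q1 (25th %ile) = 36.0000
Q3 (75th %ile) = 76.0000
IQR = 76.0000 - 36.0000 = 40.0000

IQR = 40.0000


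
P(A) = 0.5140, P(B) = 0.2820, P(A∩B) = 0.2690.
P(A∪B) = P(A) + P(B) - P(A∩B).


P(A∪B) = 0.5140 + 0.2820 - 0.2690
= 0.7960 - 0.2690
= 0.5270

P(A∪B) = 0.5270


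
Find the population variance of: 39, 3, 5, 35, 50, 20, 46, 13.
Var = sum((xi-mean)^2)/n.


Mean = 26.3750
Squared deviations: 159.3906, 546.3906, 456.8906, 74.3906, 558.1406, 40.6406, 385.1406, 178.8906
Sum = 2399.8750
Variance = 2399.8750/8 = 299.9844

Variance = 299.9844


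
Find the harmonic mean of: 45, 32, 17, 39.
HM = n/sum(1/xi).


Sum of reciprocals = 1/45 + 1/32 + 1/17 + 1/39 = 0.137937
HM = 4/0.137937 = 28.9988

HM = 28.9988


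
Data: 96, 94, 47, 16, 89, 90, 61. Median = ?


Sorted: 16, 47, 61, 89, 90, 94, 96
n = 7 (odd)
Middle value = 89

Median = 89


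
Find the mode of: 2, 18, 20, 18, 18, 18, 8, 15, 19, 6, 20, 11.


Frequencies: 2:1, 6:1, 8:1, 11:1, 15:1, 18:4, 19:1, 20:2
Max frequency = 4
Mode = 18

Mode = 18


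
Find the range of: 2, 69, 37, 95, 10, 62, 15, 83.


Max = 95, Min = 2
Range = 95 - 2 = 93

Range = 93


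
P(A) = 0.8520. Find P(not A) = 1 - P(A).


P(not A) = 1 - 0.8520 = 0.1480

P(not A) = 0.1480


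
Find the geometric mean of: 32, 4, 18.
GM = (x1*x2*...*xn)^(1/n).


Product = 32 × 4 × 18 = 2304
GM = 2304^(1/3) = 13.2077

GM = 13.2077


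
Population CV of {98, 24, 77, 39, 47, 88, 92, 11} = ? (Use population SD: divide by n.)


Mean = 59.5000
SD = 31.3169
CV = (31.3169/59.5000)*100 = 52.6335%

CV = 52.6335%


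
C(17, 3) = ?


C(17,3) = 17!/(3! × 14!)
= 355687428096000/(6 × 87178291200)
= 680

C(17,3) = 680


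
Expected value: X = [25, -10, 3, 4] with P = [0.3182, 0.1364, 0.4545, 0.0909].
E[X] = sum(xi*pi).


E[X] = 25*0.3182 - 10*0.1364 + 3*0.4545 + 4*0.0909
= 7.9550 - 1.3640 + 1.3635 + 0.3636
= 8.3181

E[X] = 8.3181


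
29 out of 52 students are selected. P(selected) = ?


P = 29/52 = 0.5577

P = 0.5577


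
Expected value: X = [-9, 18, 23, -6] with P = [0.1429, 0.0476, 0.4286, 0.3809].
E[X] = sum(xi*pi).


E[X] = -9*0.1429 + 18*0.0476 + 23*0.4286 - 6*0.3809
= -1.2861 + 0.8568 + 9.8578 - 2.2854
= 7.1431

E[X] = 7.1431


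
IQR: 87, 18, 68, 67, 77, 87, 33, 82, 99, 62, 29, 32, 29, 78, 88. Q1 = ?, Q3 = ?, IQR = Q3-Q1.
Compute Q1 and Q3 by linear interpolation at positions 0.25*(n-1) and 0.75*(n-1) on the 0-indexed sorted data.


Sorted: 18, 29, 29, 32, 33, 62, 67, 68, 77, 78, 82, 87, 87, 88, 99
Q1 (25th %ile) = 32.5000
Q3 (75th %ile) = 84.5000
IQR = 84.5000 - 32.5000 = 52.0000

IQR = 52.0000


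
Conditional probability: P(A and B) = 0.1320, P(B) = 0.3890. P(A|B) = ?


P(A|B) = 0.1320/0.3890 = 0.3393

P(A|B) = 0.3393


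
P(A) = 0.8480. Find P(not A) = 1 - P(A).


P(not A) = 1 - 0.8480 = 0.1520

P(not A) = 0.1520


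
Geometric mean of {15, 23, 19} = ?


Product = 15 × 23 × 19 = 6555
GM = 6555^(1/3) = 18.7150

GM = 18.7150


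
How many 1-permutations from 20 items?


P(20,1) = 20!/19!
= 2432902008176640000/121645100408832000
= 20

P(20,1) = 20


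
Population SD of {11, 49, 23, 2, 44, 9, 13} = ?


Mean = 21.5714
Variance = 283.3878
SD = sqrt(283.3878) = 16.8341

SD = 16.8341


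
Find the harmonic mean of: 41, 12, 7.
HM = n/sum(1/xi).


Sum of reciprocals = 1/41 + 1/12 + 1/7 = 0.250581
HM = 3/0.250581 = 11.9722

HM = 11.9722


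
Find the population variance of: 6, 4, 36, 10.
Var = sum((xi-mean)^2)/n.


Mean = 14.0000
Squared deviations: 64.0000, 100.0000, 484.0000, 16.0000
Sum = 664.0000
Variance = 664.0000/4 = 166.0000

Variance = 166.0000


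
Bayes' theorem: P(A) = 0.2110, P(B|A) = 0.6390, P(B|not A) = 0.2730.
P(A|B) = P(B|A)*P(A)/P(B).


P(B) = P(B|A)*P(A) + P(B|A')*P(A')
= 0.6390*0.2110 + 0.2730*0.7890
= 0.134829 + 0.215397 = 0.350226
P(A|B) = 0.134829/0.350226 = 0.3850

P(A|B) = 0.3850


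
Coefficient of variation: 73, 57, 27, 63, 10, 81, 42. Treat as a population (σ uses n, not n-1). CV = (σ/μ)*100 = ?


Mean = 50.4286
SD = 23.6030
CV = (23.6030/50.4286)*100 = 46.8048%

CV = 46.8048%


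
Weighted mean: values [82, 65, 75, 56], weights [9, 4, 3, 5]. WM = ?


Numerator = 82*9 + 65*4 + 75*3 + 56*5 = 1503
Denominator = 9 + 4 + 3 + 5 = 21
WM = 1503/21 = 71.5714

WM = 71.5714


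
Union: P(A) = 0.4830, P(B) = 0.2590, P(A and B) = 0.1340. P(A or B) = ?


P(A∪B) = 0.4830 + 0.2590 - 0.1340
= 0.7420 - 0.1340
= 0.6080

P(A∪B) = 0.6080


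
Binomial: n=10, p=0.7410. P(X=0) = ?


C(10,0) = 1
p^0 = 1.000000
(1-p)^10 = 1.358306e-06
P = 1 * 1.000000 * 1.358306e-06 = 1.3583e-06

P(X=0) = 1.3583e-06


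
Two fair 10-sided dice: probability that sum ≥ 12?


Total outcomes = 10×10 = 100
Favorable (sum ≥ 12): 45
P = 45/100 = 0.4500

P = 0.4500


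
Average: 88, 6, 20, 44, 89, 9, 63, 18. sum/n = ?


Sum = 88 + 6 + 20 + 44 + 89 + 9 + 63 + 18 = 337
n = 8
Mean = 337/8 = 42.1250

Mean = 42.1250


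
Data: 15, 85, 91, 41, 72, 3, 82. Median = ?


Sorted: 3, 15, 41, 72, 82, 85, 91
n = 7 (odd)
Middle value = 72

Median = 72


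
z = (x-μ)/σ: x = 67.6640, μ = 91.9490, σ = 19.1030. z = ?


z = (67.6640 - 91.9490)/19.1030
= -24.2850/19.1030
= -1.2713

z = -1.2713


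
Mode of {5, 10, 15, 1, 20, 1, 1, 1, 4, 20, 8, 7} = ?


Frequencies: 1:4, 4:1, 5:1, 7:1, 8:1, 10:1, 15:1, 20:2
Max frequency = 4
Mode = 1

Mode = 1


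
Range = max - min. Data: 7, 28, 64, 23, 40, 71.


Max = 71, Min = 7
Range = 71 - 7 = 64

Range = 64


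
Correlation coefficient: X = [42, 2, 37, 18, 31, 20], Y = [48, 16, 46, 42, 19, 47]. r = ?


Mean X = 25.0000, Mean Y = 36.3333
SD X = 13.366625, SD Y = 13.474255
Cov = 97.500000
r = 97.500000/(13.366625*13.474255) = 0.5413

r = 0.5413


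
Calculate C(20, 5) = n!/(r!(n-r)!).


C(20,5) = 20!/(5! × 15!)
= 2432902008176640000/(120 × 1307674368000)
= 15504

C(20,5) = 15504


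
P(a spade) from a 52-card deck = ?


13 spades in 52 cards
P = 13/52 = 0.2500

P = 0.2500


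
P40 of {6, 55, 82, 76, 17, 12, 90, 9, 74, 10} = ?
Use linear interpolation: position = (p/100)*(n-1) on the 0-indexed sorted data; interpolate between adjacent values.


Sorted: 6, 9, 10, 12, 17, 55, 74, 76, 82, 90
n = 10
Index = 40/100 * 9 = 3.6000
Lower = data[3] = 12, Upper = data[4] = 17
P40 = 12 + 0.6000*(5) = 15.0000

P40 = 15.0000


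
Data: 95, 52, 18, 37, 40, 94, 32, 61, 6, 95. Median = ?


Sorted: 6, 18, 32, 37, 40, 52, 61, 94, 95, 95
n = 10 (even)
Middle values: 40 and 52
Median = (40+52)/2 = 46.0000

Median = 46.0000


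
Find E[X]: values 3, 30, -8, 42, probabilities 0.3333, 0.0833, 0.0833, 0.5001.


E[X] = 3*0.3333 + 30*0.0833 - 8*0.0833 + 42*0.5001
= 0.9999 + 2.4990 - 0.6664 + 21.0042
= 23.8367

E[X] = 23.8367


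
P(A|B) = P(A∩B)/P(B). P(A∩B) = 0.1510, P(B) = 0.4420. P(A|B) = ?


P(A|B) = 0.1510/0.4420 = 0.3416

P(A|B) = 0.3416


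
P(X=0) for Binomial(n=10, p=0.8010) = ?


C(10,0) = 1
p^0 = 1.000000
(1-p)^10 = 9.739368e-08
P = 1 * 1.000000 * 9.739368e-08 = 9.7394e-08

P(X=0) = 9.7394e-08


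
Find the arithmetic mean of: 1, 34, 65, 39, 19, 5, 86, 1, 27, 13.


Sum = 1 + 34 + 65 + 39 + 19 + 5 + 86 + 1 + 27 + 13 = 290
n = 10
Mean = 290/10 = 29.0000

Mean = 29.0000


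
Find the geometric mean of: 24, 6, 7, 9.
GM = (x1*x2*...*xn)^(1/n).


Product = 24 × 6 × 7 × 9 = 9072
GM = 9072^(1/4) = 9.7595

GM = 9.7595


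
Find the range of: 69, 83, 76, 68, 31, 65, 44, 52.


Max = 83, Min = 31
Range = 83 - 31 = 52

Range = 52


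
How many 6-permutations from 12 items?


P(12,6) = 12!/6!
= 479001600/720
= 665280

P(12,6) = 665280


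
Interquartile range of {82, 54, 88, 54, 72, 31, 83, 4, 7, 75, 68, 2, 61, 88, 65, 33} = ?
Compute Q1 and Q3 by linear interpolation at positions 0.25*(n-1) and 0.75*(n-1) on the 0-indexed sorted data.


Sorted: 2, 4, 7, 31, 33, 54, 54, 61, 65, 68, 72, 75, 82, 83, 88, 88
Q1 (25th %ile) = 32.5000
Q3 (75th %ile) = 76.7500
IQR = 76.7500 - 32.5000 = 44.2500

IQR = 44.2500


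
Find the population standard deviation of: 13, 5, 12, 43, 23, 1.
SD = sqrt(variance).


Mean = 16.1667
Variance = 191.4722
SD = sqrt(191.4722) = 13.8373

SD = 13.8373


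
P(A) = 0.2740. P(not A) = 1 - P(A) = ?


P(not A) = 1 - 0.2740 = 0.7260

P(not A) = 0.7260


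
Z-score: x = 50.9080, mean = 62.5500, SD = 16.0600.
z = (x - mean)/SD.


z = (50.9080 - 62.5500)/16.0600
= -11.6420/16.0600
= -0.7249

z = -0.7249


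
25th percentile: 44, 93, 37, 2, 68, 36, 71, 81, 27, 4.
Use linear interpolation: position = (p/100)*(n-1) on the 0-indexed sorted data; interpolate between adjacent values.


Sorted: 2, 4, 27, 36, 37, 44, 68, 71, 81, 93
n = 10
Index = 25/100 * 9 = 2.2500
Lower = data[2] = 27, Upper = data[3] = 36
P25 = 27 + 0.2500*(9) = 29.2500

P25 = 29.2500


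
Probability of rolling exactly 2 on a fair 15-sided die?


Favorable outcomes (roll = 2): 1
Total outcomes = 15
P = 1/15 = 0.0667

P = 0.0667


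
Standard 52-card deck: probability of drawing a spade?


13 spades in 52 cards
P = 13/52 = 0.2500

P = 0.2500


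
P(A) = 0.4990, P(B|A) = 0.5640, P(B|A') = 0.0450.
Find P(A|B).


P(B) = P(B|A)*P(A) + P(B|A')*P(A')
= 0.5640*0.4990 + 0.0450*0.5010
= 0.281436 + 0.022545 = 0.303981
P(A|B) = 0.281436/0.303981 = 0.9258

P(A|B) = 0.9258


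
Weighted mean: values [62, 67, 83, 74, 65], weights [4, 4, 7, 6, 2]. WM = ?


Numerator = 62*4 + 67*4 + 83*7 + 74*6 + 65*2 = 1671
Denominator = 4 + 4 + 7 + 6 + 2 = 23
WM = 1671/23 = 72.6522

WM = 72.6522


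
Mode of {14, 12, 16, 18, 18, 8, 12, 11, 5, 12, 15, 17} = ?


Frequencies: 5:1, 8:1, 11:1, 12:3, 14:1, 15:1, 16:1, 17:1, 18:2
Max frequency = 3
Mode = 12

Mode = 12


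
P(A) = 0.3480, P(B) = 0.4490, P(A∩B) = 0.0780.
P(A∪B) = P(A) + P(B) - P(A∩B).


P(A∪B) = 0.3480 + 0.4490 - 0.0780
= 0.7970 - 0.0780
= 0.7190

P(A∪B) = 0.7190


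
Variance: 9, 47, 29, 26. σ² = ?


Mean = 27.7500
Squared deviations: 351.5625, 370.5625, 1.5625, 3.0625
Sum = 726.7500
Variance = 726.7500/4 = 181.6875

Variance = 181.6875


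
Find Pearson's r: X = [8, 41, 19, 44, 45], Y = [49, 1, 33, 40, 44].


Mean X = 31.4000, Mean Y = 33.4000
SD X = 15.081114, SD Y = 17.024688
Cov = -88.760000
r = -88.760000/(15.081114*17.024688) = -0.3457

r = -0.3457


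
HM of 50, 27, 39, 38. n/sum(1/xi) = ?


Sum of reciprocals = 1/50 + 1/27 + 1/39 + 1/38 = 0.108994
HM = 4/0.108994 = 36.6993

HM = 36.6993


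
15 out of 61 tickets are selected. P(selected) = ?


P = 15/61 = 0.2459

P = 0.2459


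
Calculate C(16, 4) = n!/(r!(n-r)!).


C(16,4) = 16!/(4! × 12!)
= 20922789888000/(24 × 479001600)
= 1820

C(16,4) = 1820


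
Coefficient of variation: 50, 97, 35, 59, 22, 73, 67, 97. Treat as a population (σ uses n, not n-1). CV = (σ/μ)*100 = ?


Mean = 62.5000
SD = 25.1893
CV = (25.1893/62.5000)*100 = 40.3029%

CV = 40.3029%


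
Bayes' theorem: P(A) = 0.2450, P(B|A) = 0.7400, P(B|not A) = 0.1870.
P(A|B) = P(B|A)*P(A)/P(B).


P(B) = P(B|A)*P(A) + P(B|A')*P(A')
= 0.7400*0.2450 + 0.1870*0.7550
= 0.181300 + 0.141185 = 0.322485
P(A|B) = 0.181300/0.322485 = 0.5622

P(A|B) = 0.5622


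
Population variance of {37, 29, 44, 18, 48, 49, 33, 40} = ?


Mean = 37.2500
Squared deviations: 0.0625, 68.0625, 45.5625, 370.5625, 115.5625, 138.0625, 18.0625, 7.5625
Sum = 763.5000
Variance = 763.5000/8 = 95.4375

Variance = 95.4375


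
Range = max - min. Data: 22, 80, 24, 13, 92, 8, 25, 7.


Max = 92, Min = 7
Range = 92 - 7 = 85

Range = 85


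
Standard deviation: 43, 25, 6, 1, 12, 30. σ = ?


Mean = 19.5000
Variance = 212.2500
SD = sqrt(212.2500) = 14.5688

SD = 14.5688


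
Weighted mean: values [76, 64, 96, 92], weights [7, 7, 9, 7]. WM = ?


Numerator = 76*7 + 64*7 + 96*9 + 92*7 = 2488
Denominator = 7 + 7 + 9 + 7 = 30
WM = 2488/30 = 82.9333

WM = 82.9333


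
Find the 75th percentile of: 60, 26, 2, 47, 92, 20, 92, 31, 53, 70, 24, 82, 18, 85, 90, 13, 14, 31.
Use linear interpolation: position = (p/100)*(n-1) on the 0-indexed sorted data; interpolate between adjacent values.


Sorted: 2, 13, 14, 18, 20, 24, 26, 31, 31, 47, 53, 60, 70, 82, 85, 90, 92, 92
n = 18
Index = 75/100 * 17 = 12.7500
Lower = data[12] = 70, Upper = data[13] = 82
P75 = 70 + 0.7500*(12) = 79.0000

P75 = 79.0000


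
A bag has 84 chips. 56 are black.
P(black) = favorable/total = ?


P = 56/84 = 0.6667

P = 0.6667


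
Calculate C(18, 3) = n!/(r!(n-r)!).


C(18,3) = 18!/(3! × 15!)
= 6402373705728000/(6 × 1307674368000)
= 816

C(18,3) = 816


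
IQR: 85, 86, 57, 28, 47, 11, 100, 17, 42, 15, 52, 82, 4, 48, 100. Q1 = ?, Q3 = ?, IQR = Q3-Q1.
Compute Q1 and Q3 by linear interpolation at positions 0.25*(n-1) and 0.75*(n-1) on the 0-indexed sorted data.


Sorted: 4, 11, 15, 17, 28, 42, 47, 48, 52, 57, 82, 85, 86, 100, 100
Q1 (25th %ile) = 22.5000
Q3 (75th %ile) = 83.5000
IQR = 83.5000 - 22.5000 = 61.0000

IQR = 61.0000


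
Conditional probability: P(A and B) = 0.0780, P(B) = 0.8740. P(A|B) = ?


P(A|B) = 0.0780/0.8740 = 0.0892

P(A|B) = 0.0892


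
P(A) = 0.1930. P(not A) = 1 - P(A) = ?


P(not A) = 1 - 0.1930 = 0.8070

P(not A) = 0.8070


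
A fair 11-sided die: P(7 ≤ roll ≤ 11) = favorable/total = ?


Favorable outcomes (7 ≤ roll ≤ 11): 5
Total outcomes = 11
P = 5/11 = 0.4545

P = 0.4545


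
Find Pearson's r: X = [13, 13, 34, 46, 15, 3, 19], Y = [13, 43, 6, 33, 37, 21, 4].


Mean X = 20.4286, Mean Y = 22.4286
SD X = 13.542074, SD Y = 14.381110
Cov = -9.040816
r = -9.040816/(13.542074*14.381110) = -0.0464

r = -0.0464


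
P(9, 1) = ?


P(9,1) = 9!/8!
= 362880/40320
= 9

P(9,1) = 9


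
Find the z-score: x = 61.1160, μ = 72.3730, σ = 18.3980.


z = (61.1160 - 72.3730)/18.3980
= -11.2570/18.3980
= -0.6119

z = -0.6119


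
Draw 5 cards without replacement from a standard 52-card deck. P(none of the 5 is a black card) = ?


P(no black cards) = (26/52) × (25/51) × (24/50) × (23/49) × (22/48)
= 0.0253

P = 0.0253


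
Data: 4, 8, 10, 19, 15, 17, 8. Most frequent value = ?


Frequencies: 4:1, 8:2, 10:1, 15:1, 17:1, 19:1
Max frequency = 2
Mode = 8

Mode = 8


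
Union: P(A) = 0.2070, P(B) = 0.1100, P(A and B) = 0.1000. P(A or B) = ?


P(A∪B) = 0.2070 + 0.1100 - 0.1000
= 0.3170 - 0.1000
= 0.2170

P(A∪B) = 0.2170


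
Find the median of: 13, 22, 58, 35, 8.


Sorted: 8, 13, 22, 35, 58
n = 5 (odd)
Middle value = 22

Median = 22


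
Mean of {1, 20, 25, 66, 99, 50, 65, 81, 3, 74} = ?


Sum = 1 + 20 + 25 + 66 + 99 + 50 + 65 + 81 + 3 + 74 = 484
n = 10
Mean = 484/10 = 48.4000

Mean = 48.4000


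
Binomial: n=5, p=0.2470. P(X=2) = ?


C(5,2) = 10
p^2 = 0.061009
(1-p)^3 = 0.426958
P = 10 * 0.061009 * 0.426958 = 0.2605

P(X=2) = 0.2605


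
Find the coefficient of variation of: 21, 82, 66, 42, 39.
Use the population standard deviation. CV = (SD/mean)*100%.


Mean = 50.0000
SD = 21.4756
CV = (21.4756/50.0000)*100 = 42.9511%

CV = 42.9511%


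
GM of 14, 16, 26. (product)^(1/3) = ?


Product = 14 × 16 × 26 = 5824
GM = 5824^(1/3) = 17.9918

GM = 17.9918


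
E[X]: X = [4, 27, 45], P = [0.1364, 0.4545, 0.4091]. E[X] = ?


E[X] = 4*0.1364 + 27*0.4545 + 45*0.4091
= 0.5456 + 12.2715 + 18.4095
= 31.2266

E[X] = 31.2266


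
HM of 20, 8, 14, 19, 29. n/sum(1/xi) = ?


Sum of reciprocals = 1/20 + 1/8 + 1/14 + 1/19 + 1/29 = 0.333543
HM = 5/0.333543 = 14.9906

HM = 14.9906


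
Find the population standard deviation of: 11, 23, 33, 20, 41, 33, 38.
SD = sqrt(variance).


Mean = 28.4286
Variance = 99.3878
SD = sqrt(99.3878) = 9.9693

SD = 9.9693


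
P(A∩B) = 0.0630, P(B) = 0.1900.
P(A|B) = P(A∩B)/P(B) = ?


P(A|B) = 0.0630/0.1900 = 0.3316

P(A|B) = 0.3316


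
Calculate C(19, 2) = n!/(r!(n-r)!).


C(19,2) = 19!/(2! × 17!)
= 121645100408832000/(2 × 355687428096000)
= 171

C(19,2) = 171


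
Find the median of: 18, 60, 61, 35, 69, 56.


Sorted: 18, 35, 56, 60, 61, 69
n = 6 (even)
Middle values: 56 and 60
Median = (56+60)/2 = 58.0000

Median = 58.0000


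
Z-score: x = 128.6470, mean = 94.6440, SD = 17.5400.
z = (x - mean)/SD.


z = (128.6470 - 94.6440)/17.5400
= 34.0030/17.5400
= 1.9386

z = 1.9386


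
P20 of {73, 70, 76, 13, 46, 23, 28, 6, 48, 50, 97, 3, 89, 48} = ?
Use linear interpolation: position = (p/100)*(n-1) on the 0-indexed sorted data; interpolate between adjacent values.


Sorted: 3, 6, 13, 23, 28, 46, 48, 48, 50, 70, 73, 76, 89, 97
n = 14
Index = 20/100 * 13 = 2.6000
Lower = data[2] = 13, Upper = data[3] = 23
P20 = 13 + 0.6000*(10) = 19.0000

P20 = 19.0000


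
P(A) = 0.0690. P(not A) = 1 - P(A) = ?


P(not A) = 1 - 0.0690 = 0.9310

P(not A) = 0.9310


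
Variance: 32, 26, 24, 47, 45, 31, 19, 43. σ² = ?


Mean = 33.3750
Squared deviations: 1.8906, 54.3906, 87.8906, 185.6406, 135.1406, 5.6406, 206.6406, 92.6406
Sum = 769.8750
Variance = 769.8750/8 = 96.2344

Variance = 96.2344


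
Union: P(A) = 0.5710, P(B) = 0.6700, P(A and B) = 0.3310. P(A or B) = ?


P(A∪B) = 0.5710 + 0.6700 - 0.3310
= 1.2410 - 0.3310
= 0.9100

P(A∪B) = 0.9100


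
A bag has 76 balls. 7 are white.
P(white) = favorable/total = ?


P = 7/76 = 0.0921

P = 0.0921


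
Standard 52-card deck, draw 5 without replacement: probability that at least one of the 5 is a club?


P(at least one) = 1 - P(none)
P(none) = (39/52) × (38/51) × (37/50) × (36/49) × (35/48) = 0.221534
P(at least one) = 1 - 0.221534 = 0.7785

P = 0.7785


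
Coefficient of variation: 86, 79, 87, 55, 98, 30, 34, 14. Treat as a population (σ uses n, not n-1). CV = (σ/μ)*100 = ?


Mean = 60.3750
SD = 29.4234
CV = (29.4234/60.3750)*100 = 48.7344%

CV = 48.7344%


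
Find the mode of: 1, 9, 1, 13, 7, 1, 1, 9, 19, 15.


Frequencies: 1:4, 7:1, 9:2, 13:1, 15:1, 19:1
Max frequency = 4
Mode = 1

Mode = 1


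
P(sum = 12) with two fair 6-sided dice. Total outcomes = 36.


Total outcomes = 6×6 = 36
Favorable (sum = 12): 1
P = 1/36 = 0.0278

P = 0.0278


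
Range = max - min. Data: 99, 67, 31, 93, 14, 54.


Max = 99, Min = 14
Range = 99 - 14 = 85

Range = 85


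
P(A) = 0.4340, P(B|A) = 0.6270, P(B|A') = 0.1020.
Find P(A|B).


P(B) = P(B|A)*P(A) + P(B|A')*P(A')
= 0.6270*0.4340 + 0.1020*0.5660
= 0.272118 + 0.057732 = 0.329850
P(A|B) = 0.272118/0.329850 = 0.8250

P(A|B) = 0.8250


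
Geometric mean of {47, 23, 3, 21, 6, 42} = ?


Product = 47 × 23 × 3 × 21 × 6 × 42 = 17161956
GM = 17161956^(1/6) = 16.0606

GM = 16.0606


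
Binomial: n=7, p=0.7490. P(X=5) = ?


C(7,5) = 21
p^5 = 0.235727
(1-p)^2 = 0.063001
P = 21 * 0.235727 * 0.063001 = 0.3119

P(X=5) = 0.3119


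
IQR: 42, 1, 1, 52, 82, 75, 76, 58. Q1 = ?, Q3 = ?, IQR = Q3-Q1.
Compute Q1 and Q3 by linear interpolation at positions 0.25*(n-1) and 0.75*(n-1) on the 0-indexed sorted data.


Sorted: 1, 1, 42, 52, 58, 75, 76, 82
Q1 (25th %ile) = 31.7500
Q3 (75th %ile) = 75.2500
IQR = 75.2500 - 31.7500 = 43.5000

IQR = 43.5000


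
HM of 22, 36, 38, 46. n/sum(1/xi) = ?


Sum of reciprocals = 1/22 + 1/36 + 1/38 + 1/46 = 0.121287
HM = 4/0.121287 = 32.9796

HM = 32.9796


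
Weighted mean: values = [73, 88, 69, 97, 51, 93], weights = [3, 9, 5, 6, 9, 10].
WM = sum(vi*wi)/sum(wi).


Numerator = 73*3 + 88*9 + 69*5 + 97*6 + 51*9 + 93*10 = 3327
Denominator = 3 + 9 + 5 + 6 + 9 + 10 = 42
WM = 3327/42 = 79.2143

WM = 79.2143


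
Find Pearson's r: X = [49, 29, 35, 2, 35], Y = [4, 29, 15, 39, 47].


Mean X = 30.0000, Mean Y = 26.8000
SD X = 15.466092, SD Y = 15.625620
Cov = -147.000000
r = -147.000000/(15.466092*15.625620) = -0.6083

r = -0.6083


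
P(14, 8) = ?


P(14,8) = 14!/6!
= 87178291200/720
= 121080960

P(14,8) = 121080960


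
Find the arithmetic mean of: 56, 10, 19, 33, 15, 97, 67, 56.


Sum = 56 + 10 + 19 + 33 + 15 + 97 + 67 + 56 = 353
n = 8
Mean = 353/8 = 44.1250

Mean = 44.1250


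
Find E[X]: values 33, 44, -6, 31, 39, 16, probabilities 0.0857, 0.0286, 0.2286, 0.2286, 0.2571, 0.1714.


E[X] = 33*0.0857 + 44*0.0286 - 6*0.2286 + 31*0.2286 + 39*0.2571 + 16*0.1714
= 2.8281 + 1.2584 - 1.3716 + 7.0866 + 10.0269 + 2.7424
= 22.5708

E[X] = 22.5708


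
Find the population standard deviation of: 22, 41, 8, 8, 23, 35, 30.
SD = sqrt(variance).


Mean = 23.8571
Variance = 137.5510
SD = sqrt(137.5510) = 11.7282

SD = 11.7282


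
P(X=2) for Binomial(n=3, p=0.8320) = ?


C(3,2) = 3
p^2 = 0.692224
(1-p)^1 = 0.168000
P = 3 * 0.692224 * 0.168000 = 0.3489

P(X=2) = 0.3489


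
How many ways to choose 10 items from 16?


C(16,10) = 16!/(10! × 6!)
= 20922789888000/(3628800 × 720)
= 8008

C(16,10) = 8008


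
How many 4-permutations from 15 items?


P(15,4) = 15!/11!
= 1307674368000/39916800
= 32760

P(15,4) = 32760


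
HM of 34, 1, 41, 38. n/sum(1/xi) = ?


Sum of reciprocals = 1/34 + 1/1 + 1/41 + 1/38 = 1.080118
HM = 4/1.080118 = 3.7033

HM = 3.7033


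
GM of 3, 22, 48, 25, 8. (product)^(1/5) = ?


Product = 3 × 22 × 48 × 25 × 8 = 633600
GM = 633600^(1/5) = 14.4665

GM = 14.4665


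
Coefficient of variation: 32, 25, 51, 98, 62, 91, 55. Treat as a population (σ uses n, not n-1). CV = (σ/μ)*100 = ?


Mean = 59.1429
SD = 25.4077
CV = (25.4077/59.1429)*100 = 42.9599%

CV = 42.9599%


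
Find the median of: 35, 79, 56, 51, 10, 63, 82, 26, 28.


Sorted: 10, 26, 28, 35, 51, 56, 63, 79, 82
n = 9 (odd)
Middle value = 51

Median = 51


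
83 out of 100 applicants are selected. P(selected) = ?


P = 83/100 = 0.8300

P = 0.8300


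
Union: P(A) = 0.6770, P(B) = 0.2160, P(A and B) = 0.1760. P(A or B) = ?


P(A∪B) = 0.6770 + 0.2160 - 0.1760
= 0.8930 - 0.1760
= 0.7170

P(A∪B) = 0.7170


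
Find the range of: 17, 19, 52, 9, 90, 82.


Max = 90, Min = 9
Range = 90 - 9 = 81

Range = 81


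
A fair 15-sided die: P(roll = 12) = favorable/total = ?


Favorable outcomes (roll = 12): 1
Total outcomes = 15
P = 1/15 = 0.0667

P = 0.0667


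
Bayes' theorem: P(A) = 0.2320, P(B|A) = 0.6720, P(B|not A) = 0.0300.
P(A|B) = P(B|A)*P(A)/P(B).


P(B) = P(B|A)*P(A) + P(B|A')*P(A')
= 0.6720*0.2320 + 0.0300*0.7680
= 0.155904 + 0.023040 = 0.178944
P(A|B) = 0.155904/0.178944 = 0.8712

P(A|B) = 0.8712


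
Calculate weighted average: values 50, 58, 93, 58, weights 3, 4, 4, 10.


Numerator = 50*3 + 58*4 + 93*4 + 58*10 = 1334
Denominator = 3 + 4 + 4 + 10 = 21
WM = 1334/21 = 63.5238

WM = 63.5238


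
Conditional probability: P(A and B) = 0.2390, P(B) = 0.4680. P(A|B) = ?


P(A|B) = 0.2390/0.4680 = 0.5107

P(A|B) = 0.5107


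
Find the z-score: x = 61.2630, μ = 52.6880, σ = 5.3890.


z = (61.2630 - 52.6880)/5.3890
= 8.5750/5.3890
= 1.5912

z = 1.5912


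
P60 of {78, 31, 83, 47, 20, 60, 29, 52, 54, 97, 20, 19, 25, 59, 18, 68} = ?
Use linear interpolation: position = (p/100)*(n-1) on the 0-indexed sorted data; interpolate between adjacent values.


Sorted: 18, 19, 20, 20, 25, 29, 31, 47, 52, 54, 59, 60, 68, 78, 83, 97
n = 16
Index = 60/100 * 15 = 9.0000
Lower = data[9] = 54, Upper = data[10] = 59
P60 = 54 + 0*(5) = 54.0000

P60 = 54.0000


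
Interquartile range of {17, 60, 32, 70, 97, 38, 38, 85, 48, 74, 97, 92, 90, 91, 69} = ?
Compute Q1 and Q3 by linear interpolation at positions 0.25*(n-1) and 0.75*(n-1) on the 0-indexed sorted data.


Sorted: 17, 32, 38, 38, 48, 60, 69, 70, 74, 85, 90, 91, 92, 97, 97
Q1 (25th %ile) = 43.0000
Q3 (75th %ile) = 90.5000
IQR = 90.5000 - 43.0000 = 47.5000

IQR = 47.5000


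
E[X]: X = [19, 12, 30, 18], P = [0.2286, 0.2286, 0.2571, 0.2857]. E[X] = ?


E[X] = 19*0.2286 + 12*0.2286 + 30*0.2571 + 18*0.2857
= 4.3434 + 2.7432 + 7.7130 + 5.1426
= 19.9422

E[X] = 19.9422


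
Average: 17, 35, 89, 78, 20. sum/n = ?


Sum = 17 + 35 + 89 + 78 + 20 = 239
n = 5
Mean = 239/5 = 47.8000

Mean = 47.8000


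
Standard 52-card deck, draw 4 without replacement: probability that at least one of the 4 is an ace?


P(at least one) = 1 - P(none)
P(none) = (48/52) × (47/51) × (46/50) × (45/49) = 0.718737
P(at least one) = 1 - 0.718737 = 0.2813

P = 0.2813


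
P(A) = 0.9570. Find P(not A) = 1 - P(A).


P(not A) = 1 - 0.9570 = 0.0430

P(not A) = 0.0430


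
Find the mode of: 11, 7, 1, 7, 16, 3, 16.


Frequencies: 1:1, 3:1, 7:2, 11:1, 16:2
Max frequency = 2
Mode = 7, 16

Mode = 7, 16


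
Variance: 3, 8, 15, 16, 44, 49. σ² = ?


Mean = 22.5000
Squared deviations: 380.2500, 210.2500, 56.2500, 42.2500, 462.2500, 702.2500
Sum = 1853.5000
Variance = 1853.5000/6 = 308.9167

Variance = 308.9167


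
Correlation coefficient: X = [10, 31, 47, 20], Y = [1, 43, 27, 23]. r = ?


Mean X = 27.0000, Mean Y = 23.5000
SD X = 13.729530, SD Y = 14.991664
Cov = 133.500000
r = 133.500000/(13.729530*14.991664) = 0.6486

r = 0.6486


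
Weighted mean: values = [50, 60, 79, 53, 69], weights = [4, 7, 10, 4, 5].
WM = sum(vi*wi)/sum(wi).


Numerator = 50*4 + 60*7 + 79*10 + 53*4 + 69*5 = 1967
Denominator = 4 + 7 + 10 + 4 + 5 = 30
WM = 1967/30 = 65.5667

WM = 65.5667


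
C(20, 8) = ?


C(20,8) = 20!/(8! × 12!)
= 2432902008176640000/(40320 × 479001600)
= 125970

C(20,8) = 125970


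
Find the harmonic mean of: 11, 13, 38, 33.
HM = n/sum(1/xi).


Sum of reciprocals = 1/11 + 1/13 + 1/38 + 1/33 = 0.224451
HM = 4/0.224451 = 17.8213

HM = 17.8213


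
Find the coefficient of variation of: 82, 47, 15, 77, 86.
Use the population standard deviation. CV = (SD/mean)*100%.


Mean = 61.4000
SD = 26.9563
CV = (26.9563/61.4000)*100 = 43.9027%

CV = 43.9027%


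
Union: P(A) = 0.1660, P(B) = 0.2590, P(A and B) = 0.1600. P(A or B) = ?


P(A∪B) = 0.1660 + 0.2590 - 0.1600
= 0.4250 - 0.1600
= 0.2650

P(A∪B) = 0.2650


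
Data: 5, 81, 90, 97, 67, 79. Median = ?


Sorted: 5, 67, 79, 81, 90, 97
n = 6 (even)
Middle values: 79 and 81
Median = (79+81)/2 = 80.0000

Median = 80.0000


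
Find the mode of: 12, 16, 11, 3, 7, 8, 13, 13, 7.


Frequencies: 3:1, 7:2, 8:1, 11:1, 12:1, 13:2, 16:1
Max frequency = 2
Mode = 7, 13

Mode = 7, 13


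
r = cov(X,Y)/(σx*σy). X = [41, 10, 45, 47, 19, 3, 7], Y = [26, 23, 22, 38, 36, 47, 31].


Mean X = 24.5714, Mean Y = 31.8571
SD X = 17.759160, SD Y = 8.407965
Cov = -52.204082
r = -52.204082/(17.759160*8.407965) = -0.3496

r = -0.3496


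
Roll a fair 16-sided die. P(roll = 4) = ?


Favorable outcomes (roll = 4): 1
Total outcomes = 16
P = 1/16 = 0.0625

P = 0.0625


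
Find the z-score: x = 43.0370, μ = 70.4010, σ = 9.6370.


z = (43.0370 - 70.4010)/9.6370
= -27.3640/9.6370
= -2.8395

z = -2.8395


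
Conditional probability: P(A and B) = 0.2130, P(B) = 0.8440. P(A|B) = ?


P(A|B) = 0.2130/0.8440 = 0.2524

P(A|B) = 0.2524


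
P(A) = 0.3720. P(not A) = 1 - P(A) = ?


P(not A) = 1 - 0.3720 = 0.6280

P(not A) = 0.6280


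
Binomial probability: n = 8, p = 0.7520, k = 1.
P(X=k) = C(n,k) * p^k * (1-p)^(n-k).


C(8,1) = 8
p^1 = 0.752000
(1-p)^7 = 5.769813e-05
P = 8 * 0.752000 * 5.769813e-05 = 0.0003

P(X=1) = 0.0003


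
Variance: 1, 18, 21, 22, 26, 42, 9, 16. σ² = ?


Mean = 19.3750
Squared deviations: 337.6406, 1.8906, 2.6406, 6.8906, 43.8906, 511.8906, 107.6406, 11.3906
Sum = 1023.8750
Variance = 1023.8750/8 = 127.9844

Variance = 127.9844


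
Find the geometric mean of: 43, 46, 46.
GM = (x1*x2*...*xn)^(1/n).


Product = 43 × 46 × 46 = 90988
GM = 90988^(1/3) = 44.9774

GM = 44.9774


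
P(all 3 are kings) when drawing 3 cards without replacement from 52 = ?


P(all kings) = (4/52) × (3/51) × (2/50)
= 0.0002

P = 0.0002


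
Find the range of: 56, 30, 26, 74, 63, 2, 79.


Max = 79, Min = 2
Range = 79 - 2 = 77

Range = 77


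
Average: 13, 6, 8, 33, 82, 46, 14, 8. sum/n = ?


Sum = 13 + 6 + 8 + 33 + 82 + 46 + 14 + 8 = 210
n = 8
Mean = 210/8 = 26.2500

Mean = 26.2500


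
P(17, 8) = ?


P(17,8) = 17!/9!
= 355687428096000/362880
= 980179200

P(17,8) = 980179200


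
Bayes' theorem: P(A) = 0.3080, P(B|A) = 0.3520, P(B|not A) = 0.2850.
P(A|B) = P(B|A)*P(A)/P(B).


P(B) = P(B|A)*P(A) + P(B|A')*P(A')
= 0.3520*0.3080 + 0.2850*0.6920
= 0.108416 + 0.197220 = 0.305636
P(A|B) = 0.108416/0.305636 = 0.3547

P(A|B) = 0.3547


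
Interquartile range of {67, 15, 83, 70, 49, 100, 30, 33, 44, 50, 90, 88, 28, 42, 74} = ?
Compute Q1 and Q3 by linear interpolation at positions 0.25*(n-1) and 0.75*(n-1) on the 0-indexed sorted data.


Sorted: 15, 28, 30, 33, 42, 44, 49, 50, 67, 70, 74, 83, 88, 90, 100
Q1 (25th %ile) = 37.5000
Q3 (75th %ile) = 78.5000
IQR = 78.5000 - 37.5000 = 41.0000

IQR = 41.0000


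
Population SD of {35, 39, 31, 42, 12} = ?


Mean = 31.8000
Variance = 111.7600
SD = sqrt(111.7600) = 10.5717

SD = 10.5717


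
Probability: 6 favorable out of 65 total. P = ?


P = 6/65 = 0.0923

P = 0.0923


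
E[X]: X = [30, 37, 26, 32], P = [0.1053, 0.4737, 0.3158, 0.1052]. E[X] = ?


E[X] = 30*0.1053 + 37*0.4737 + 26*0.3158 + 32*0.1052
= 3.1590 + 17.5269 + 8.2108 + 3.3664
= 32.2631

E[X] = 32.2631


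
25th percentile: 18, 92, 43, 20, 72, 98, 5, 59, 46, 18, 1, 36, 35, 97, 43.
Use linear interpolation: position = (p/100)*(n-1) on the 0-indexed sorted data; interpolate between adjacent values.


Sorted: 1, 5, 18, 18, 20, 35, 36, 43, 43, 46, 59, 72, 92, 97, 98
n = 15
Index = 25/100 * 14 = 3.5000
Lower = data[3] = 18, Upper = data[4] = 20
P25 = 18 + 0.5000*(2) = 19.0000

P25 = 19.0000


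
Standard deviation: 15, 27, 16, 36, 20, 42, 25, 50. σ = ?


Mean = 28.8750
Variance = 140.6094
SD = sqrt(140.6094) = 11.8579

SD = 11.8579


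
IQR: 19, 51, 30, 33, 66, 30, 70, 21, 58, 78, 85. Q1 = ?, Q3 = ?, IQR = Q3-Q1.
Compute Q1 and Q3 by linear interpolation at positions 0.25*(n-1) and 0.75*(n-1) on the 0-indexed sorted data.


Sorted: 19, 21, 30, 30, 33, 51, 58, 66, 70, 78, 85
Q1 (25th %ile) = 30.0000
Q3 (75th %ile) = 68.0000
IQR = 68.0000 - 30.0000 = 38.0000

IQR = 38.0000


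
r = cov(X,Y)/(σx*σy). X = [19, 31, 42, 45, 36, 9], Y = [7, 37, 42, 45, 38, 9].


Mean X = 30.3333, Mean Y = 29.6667
SD X = 12.697331, SD Y = 15.552778
Cov = 186.444444
r = 186.444444/(12.697331*15.552778) = 0.9441

r = 0.9441


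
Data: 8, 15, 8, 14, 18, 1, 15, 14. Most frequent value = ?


Frequencies: 1:1, 8:2, 14:2, 15:2, 18:1
Max frequency = 2
Mode = 8, 14, 15

Mode = 8, 14, 15


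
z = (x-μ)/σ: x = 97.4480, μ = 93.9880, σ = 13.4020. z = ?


z = (97.4480 - 93.9880)/13.4020
= 3.4600/13.4020
= 0.2582

z = 0.2582


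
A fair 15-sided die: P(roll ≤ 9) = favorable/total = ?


Favorable outcomes (roll ≤ 9): 9
Total outcomes = 15
P = 9/15 = 0.6000

P = 0.6000


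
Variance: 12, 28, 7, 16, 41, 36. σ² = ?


Mean = 23.3333
Squared deviations: 128.4444, 21.7778, 266.7778, 53.7778, 312.1111, 160.4444
Sum = 943.3333
Variance = 943.3333/6 = 157.2222

Variance = 157.2222


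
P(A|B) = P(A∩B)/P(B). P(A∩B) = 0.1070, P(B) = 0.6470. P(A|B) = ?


P(A|B) = 0.1070/0.6470 = 0.1654

P(A|B) = 0.1654


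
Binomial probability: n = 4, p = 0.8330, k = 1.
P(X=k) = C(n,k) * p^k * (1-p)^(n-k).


C(4,1) = 4
p^1 = 0.833000
(1-p)^3 = 0.004657
P = 4 * 0.833000 * 0.004657 = 0.0155

P(X=1) = 0.0155


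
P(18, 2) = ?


P(18,2) = 18!/16!
= 6402373705728000/20922789888000
= 306

P(18,2) = 306


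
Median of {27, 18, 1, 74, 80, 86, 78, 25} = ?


Sorted: 1, 18, 25, 27, 74, 78, 80, 86
n = 8 (even)
Middle values: 27 and 74
Median = (27+74)/2 = 50.5000

Median = 50.5000


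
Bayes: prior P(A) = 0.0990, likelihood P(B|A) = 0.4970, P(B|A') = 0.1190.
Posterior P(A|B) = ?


P(B) = P(B|A)*P(A) + P(B|A')*P(A')
= 0.4970*0.0990 + 0.1190*0.9010
= 0.049203 + 0.107219 = 0.156422
P(A|B) = 0.049203/0.156422 = 0.3146

P(A|B) = 0.3146


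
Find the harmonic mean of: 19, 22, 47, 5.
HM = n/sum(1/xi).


Sum of reciprocals = 1/19 + 1/22 + 1/47 + 1/5 = 0.319363
HM = 4/0.319363 = 12.5249

HM = 12.5249


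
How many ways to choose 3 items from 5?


C(5,3) = 5!/(3! × 2!)
= 120/(6 × 2)
= 10

C(5,3) = 10


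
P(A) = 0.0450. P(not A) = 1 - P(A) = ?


P(not A) = 1 - 0.0450 = 0.9550

P(not A) = 0.9550


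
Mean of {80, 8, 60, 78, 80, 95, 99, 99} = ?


Sum = 80 + 8 + 60 + 78 + 80 + 95 + 99 + 99 = 599
n = 8
Mean = 599/8 = 74.8750

Mean = 74.8750


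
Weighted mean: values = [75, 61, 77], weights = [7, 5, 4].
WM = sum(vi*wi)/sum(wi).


Numerator = 75*7 + 61*5 + 77*4 = 1138
Denominator = 7 + 5 + 4 = 16
WM = 1138/16 = 71.1250

WM = 71.1250


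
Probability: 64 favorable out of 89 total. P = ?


P = 64/89 = 0.7191

P = 0.7191


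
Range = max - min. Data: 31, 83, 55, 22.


Max = 83, Min = 22
Range = 83 - 22 = 61

Range = 61


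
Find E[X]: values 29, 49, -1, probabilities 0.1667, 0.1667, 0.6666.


E[X] = 29*0.1667 + 49*0.1667 - 1*0.6666
= 4.8343 + 8.1683 - 0.6666
= 12.3360

E[X] = 12.3360


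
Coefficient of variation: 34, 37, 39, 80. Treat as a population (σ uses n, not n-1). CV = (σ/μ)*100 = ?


Mean = 47.5000
SD = 18.8481
CV = (18.8481/47.5000)*100 = 39.6802%

CV = 39.6802%


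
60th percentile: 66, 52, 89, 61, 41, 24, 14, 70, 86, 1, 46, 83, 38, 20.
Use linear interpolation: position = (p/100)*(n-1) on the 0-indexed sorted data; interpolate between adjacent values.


Sorted: 1, 14, 20, 24, 38, 41, 46, 52, 61, 66, 70, 83, 86, 89
n = 14
Index = 60/100 * 13 = 7.8000
Lower = data[7] = 52, Upper = data[8] = 61
P60 = 52 + 0.8000*(9) = 59.2000

P60 = 59.2000


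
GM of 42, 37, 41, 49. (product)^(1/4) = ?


Product = 42 × 37 × 41 × 49 = 3121986
GM = 3121986^(1/4) = 42.0347

GM = 42.0347


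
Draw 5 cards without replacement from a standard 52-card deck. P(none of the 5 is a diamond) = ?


P(no diamonds) = (39/52) × (38/51) × (37/50) × (36/49) × (35/48)
= 0.2215

P = 0.2215


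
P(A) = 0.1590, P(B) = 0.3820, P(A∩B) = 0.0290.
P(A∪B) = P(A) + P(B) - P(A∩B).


P(A∪B) = 0.1590 + 0.3820 - 0.0290
= 0.5410 - 0.0290
= 0.5120

P(A∪B) = 0.5120


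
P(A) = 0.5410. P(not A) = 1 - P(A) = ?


P(not A) = 1 - 0.5410 = 0.4590

P(not A) = 0.4590


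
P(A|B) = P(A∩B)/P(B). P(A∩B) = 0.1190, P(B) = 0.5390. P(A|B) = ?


P(A|B) = 0.1190/0.5390 = 0.2208

P(A|B) = 0.2208


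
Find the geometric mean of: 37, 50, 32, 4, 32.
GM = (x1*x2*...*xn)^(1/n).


Product = 37 × 50 × 32 × 4 × 32 = 7577600
GM = 7577600^(1/5) = 23.7633

GM = 23.7633
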